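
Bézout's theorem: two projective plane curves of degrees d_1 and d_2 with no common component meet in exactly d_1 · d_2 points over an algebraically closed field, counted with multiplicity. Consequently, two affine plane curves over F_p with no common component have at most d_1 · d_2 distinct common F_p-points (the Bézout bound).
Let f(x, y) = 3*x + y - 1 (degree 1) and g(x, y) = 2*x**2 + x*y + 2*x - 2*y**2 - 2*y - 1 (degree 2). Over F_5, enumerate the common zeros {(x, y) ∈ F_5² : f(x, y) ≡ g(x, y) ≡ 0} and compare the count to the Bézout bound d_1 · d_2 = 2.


Common zeros: {(0, 1), (4, 4)}; count = 2; Bézout bound = 2.

deg(f) = 1, deg(g) = 2, so Bézout bound = 2.
Scan x ∈ F_5. For each x, list the y ∈ F_5 with f(x, y) ≡ 0 and those with g(x, y) ≡ 0 (mod 5); the common zeros in that column are the intersection.
  x = 0: f ≡ 0 at y ∈ {1}; g ≡ 0 at y ∈ {1, 3}; common: {1}.
  x = 1: f ≡ 0 at y ∈ {3}; g ≡ 0 at y ∈ {1}; common: ∅.
  x = 2: f ≡ 0 at y ∈ {0}; g ≡ 0 at y ∈ ∅; common: ∅.
  x = 3: f ≡ 0 at y ∈ {2}; g ≡ 0 at y ∈ {4}; common: ∅.
  x = 4: f ≡ 0 at y ∈ {4}; g ≡ 0 at y ∈ {2, 4}; common: {4}.
Collecting: common zeros = {(0, 1), (4, 4)}, so the count is 2.
Comparison with the Bézout bound: 2 ≤ 2 = deg(f)·deg(g), as expected for curves with no common component (the bound is attained).


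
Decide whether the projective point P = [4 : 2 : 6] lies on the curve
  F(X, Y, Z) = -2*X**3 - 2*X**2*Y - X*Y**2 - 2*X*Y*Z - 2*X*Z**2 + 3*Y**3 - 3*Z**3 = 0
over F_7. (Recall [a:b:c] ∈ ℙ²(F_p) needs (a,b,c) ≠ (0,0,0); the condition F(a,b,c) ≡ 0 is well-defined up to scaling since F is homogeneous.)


F(4,2,6) ≡ 2 (mod 7); P is NOT on the curve.

Evaluate F(4, 2, 6) term-by-term (mod 7).
  -2*X**3 ↦ -2·64·1·1 = -128
  -2*X**2*Y ↦ -2·16·2·1 = -64
  -X*Y**2 ↦ -1·4·4·1 = -16
  -2*X*Y*Z ↦ -2·4·2·6 = -96
  -2*X*Z**2 ↦ -2·4·1·36 = -288
  3*Y**3 ↦ 3·1·8·1 = 24
  -3*Z**3 ↦ -3·1·1·216 = -648
Sum: F(4, 2, 6) = (-128) + (-64) + (-16) + (-96) + (-288) + (24) + (-648) = -1216.
Reducing mod 7: -1216 ≡ 2 (mod 7).
Since F(a, b, c) ≡ 2 ≠ 0 (mod 7), P does NOT lie on the curve.


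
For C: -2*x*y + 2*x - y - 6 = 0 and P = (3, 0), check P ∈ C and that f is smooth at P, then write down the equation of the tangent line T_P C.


Tangent line at P: 2*x - 7*y - 6 = 0.

Step 1: f(3, 0) = 0, so P lies on C.
Step 2: partial derivatives
  f_x(x, y) = 2 - 2*y, f_y(x, y) = -2*x - 1.
  f_x(P) = 2, f_y(P) = -7 (gradient nonzero, so P is smooth).
Step 3: tangent line at P: 2·(x − 3) + -7·(y − 0) = 0.
Expanding: 2*x - 7*y - 6 = 0.


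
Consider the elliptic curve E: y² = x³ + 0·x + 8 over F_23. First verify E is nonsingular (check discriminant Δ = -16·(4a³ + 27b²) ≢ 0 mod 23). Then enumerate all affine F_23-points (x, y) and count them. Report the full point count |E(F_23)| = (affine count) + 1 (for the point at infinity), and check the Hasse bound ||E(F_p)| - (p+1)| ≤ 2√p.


Affine points = {(0, 10), (0, 13), (1, 3), (1, 20), (2, 4), (2, 19), (3, 9), (3, 14), (4, 7), (4, 16), (5, 8), (5, 15), (7, 11), (7, 12), (9, 1), (9, 22), (15, 5), (15, 18), (19, 6), (19, 17), (20, 2), (20, 21), (21, 0)}; affine count = 23; |E(F_23)| = 24.

Discriminant check: Δ ∝ 4a³ + 27b² = 4·0³ + 27·8² = 4·0 + 27·64 ≡ 3 (mod 23). Nonzero ⇒ E is nonsingular.
For each x ∈ F_23, compute rhs = x³ + 0·x + 8 mod 23, then count y ∈ F_23 with y² ≡ rhs.
  x = 0: rhs = 8, matching y values: 10, 13 (2 points).
  x = 1: rhs = 9, matching y values: 3, 20 (2 points).
  x = 2: rhs = 16, matching y values: 4, 19 (2 points).
  x = 3: rhs = 12, matching y values: 9, 14 (2 points).
  x = 4: rhs = 3, matching y values: 7, 16 (2 points).
  x = 5: rhs = 18, matching y values: 8, 15 (2 points).
  x = 6: rhs = 17, matching y values: none (0 points).
  x = 7: rhs = 6, matching y values: 11, 12 (2 points).
  x = 8: rhs = 14, matching y values: none (0 points).
  x = 9: rhs = 1, matching y values: 1, 22 (2 points).
  x = 10: rhs = 19, matching y values: none (0 points).
  x = 11: rhs = 5, matching y values: none (0 points).
  x = 12: rhs = 11, matching y values: none (0 points).
  x = 13: rhs = 20, matching y values: none (0 points).
  x = 14: rhs = 15, matching y values: none (0 points).
  x = 15: rhs = 2, matching y values: 5, 18 (2 points).
  x = 16: rhs = 10, matching y values: none (0 points).
  x = 17: rhs = 22, matching y values: none (0 points).
  x = 18: rhs = 21, matching y values: none (0 points).
  x = 19: rhs = 13, matching y values: 6, 17 (2 points).
  x = 20: rhs = 4, matching y values: 2, 21 (2 points).
  x = 21: rhs = 0, matching y values: 0 (1 points).
  x = 22: rhs = 7, matching y values: none (0 points).
Total affine count: 23.
Full point count |E(F_23)| = 23 + 1 = 24.
Hasse bound: |24 − (23+1)| = |0| = 0 ≤ 2√23 ≈ 9.5917 ✓.


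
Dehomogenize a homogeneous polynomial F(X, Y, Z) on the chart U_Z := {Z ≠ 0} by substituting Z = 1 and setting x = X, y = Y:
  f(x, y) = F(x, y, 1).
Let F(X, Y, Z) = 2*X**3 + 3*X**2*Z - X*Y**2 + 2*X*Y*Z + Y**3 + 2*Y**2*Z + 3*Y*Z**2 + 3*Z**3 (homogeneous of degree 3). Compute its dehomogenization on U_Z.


f(x, y) = 2*x**3 + 3*x**2 - x*y**2 + 2*x*y + y**3 + 2*y**2 + 3*y + 3

On U_Z we set Z = 1. Each monomial c·X^i·Y^j·Z^k in F becomes c·x^i·y^j·1^k = c·x^i·y^j.
Substituting Z = 1: F(X, Y, 1) = 2*x**3 + 3*x**2 - x*y**2 + 2*x*y + y**3 + 2*y**2 + 3*y + 3.
Note: deg(f) ≤ deg(F) = 3; strict inequality happens when F is divisible by Z (lost terms).


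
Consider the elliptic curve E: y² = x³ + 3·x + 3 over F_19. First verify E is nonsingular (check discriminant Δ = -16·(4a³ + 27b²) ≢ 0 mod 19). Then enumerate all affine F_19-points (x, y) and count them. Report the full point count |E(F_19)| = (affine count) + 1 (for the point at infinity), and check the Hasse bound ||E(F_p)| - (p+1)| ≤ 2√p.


Affine points = {(1, 8), (1, 11), (2, 6), (2, 13), (3, 1), (3, 18), (6, 3), (6, 16), (7, 5), (7, 14), (8, 8), (8, 11), (10, 8), (10, 11), (12, 0), (13, 4), (13, 15), (16, 9), (16, 10)}; affine count = 19; |E(F_19)| = 20.

Discriminant check: Δ ∝ 4a³ + 27b² = 4·3³ + 27·3² = 4·27 + 27·9 ≡ 9 (mod 19). Nonzero ⇒ E is nonsingular.
For each x ∈ F_19, compute rhs = x³ + 3·x + 3 mod 19, then count y ∈ F_19 with y² ≡ rhs.
  x = 0: rhs = 3, matching y values: none (0 points).
  x = 1: rhs = 7, matching y values: 8, 11 (2 points).
  x = 2: rhs = 17, matching y values: 6, 13 (2 points).
  x = 3: rhs = 1, matching y values: 1, 18 (2 points).
  x = 4: rhs = 3, matching y values: none (0 points).
  x = 5: rhs = 10, matching y values: none (0 points).
  x = 6: rhs = 9, matching y values: 3, 16 (2 points).
  x = 7: rhs = 6, matching y values: 5, 14 (2 points).
  x = 8: rhs = 7, matching y values: 8, 11 (2 points).
  x = 9: rhs = 18, matching y values: none (0 points).
  x = 10: rhs = 7, matching y values: 8, 11 (2 points).
  x = 11: rhs = 18, matching y values: none (0 points).
  x = 12: rhs = 0, matching y values: 0 (1 points).
  x = 13: rhs = 16, matching y values: 4, 15 (2 points).
  x = 14: rhs = 15, matching y values: none (0 points).
  x = 15: rhs = 3, matching y values: none (0 points).
  x = 16: rhs = 5, matching y values: 9, 10 (2 points).
  x = 17: rhs = 8, matching y values: none (0 points).
  x = 18: rhs = 18, matching y values: none (0 points).
Total affine count: 19.
Full point count |E(F_19)| = 19 + 1 = 20.
Hasse bound: |20 − (19+1)| = |0| = 0 ≤ 2√19 ≈ 8.7178 ✓.


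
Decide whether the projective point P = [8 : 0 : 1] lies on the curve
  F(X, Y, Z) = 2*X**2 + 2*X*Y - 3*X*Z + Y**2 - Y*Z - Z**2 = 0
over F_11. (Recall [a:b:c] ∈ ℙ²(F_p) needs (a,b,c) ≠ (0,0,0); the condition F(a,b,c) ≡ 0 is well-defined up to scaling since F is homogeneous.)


F(8,0,1) ≡ 4 (mod 11); P is NOT on the curve.

Evaluate F(8, 0, 1) term-by-term (mod 11).
  2*X**2 ↦ 2·64·1·1 = 128
  2*X*Y ↦ 2·8·0·1 = 0
  -3*X*Z ↦ -3·8·1·1 = -24
  Y**2 ↦ 1·1·0·1 = 0
  -Y*Z ↦ -1·1·0·1 = 0
  -Z**2 ↦ -1·1·1·1 = -1
Sum: F(8, 0, 1) = (128) + (0) + (-24) + (0) + (0) + (-1) = 103.
Reducing mod 11: 103 ≡ 4 (mod 11).
Since F(a, b, c) ≡ 4 ≠ 0 (mod 11), P does NOT lie on the curve.


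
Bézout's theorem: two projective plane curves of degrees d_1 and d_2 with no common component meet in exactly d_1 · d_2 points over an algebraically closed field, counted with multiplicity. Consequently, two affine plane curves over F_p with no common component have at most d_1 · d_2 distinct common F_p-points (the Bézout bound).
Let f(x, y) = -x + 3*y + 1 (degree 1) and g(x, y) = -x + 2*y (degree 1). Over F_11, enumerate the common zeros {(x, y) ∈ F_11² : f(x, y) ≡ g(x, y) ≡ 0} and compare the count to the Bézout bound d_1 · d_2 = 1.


Common zeros: {(9, 10)}; count = 1; Bézout bound = 1.

deg(f) = 1, deg(g) = 1, so Bézout bound = 1.
Scan x ∈ F_11. For each x, list the y ∈ F_11 with f(x, y) ≡ 0 and those with g(x, y) ≡ 0 (mod 11); the common zeros in that column are the intersection.
  x = 0: f ≡ 0 at y ∈ {7}; g ≡ 0 at y ∈ {0}; common: ∅.
  x = 1: f ≡ 0 at y ∈ {0}; g ≡ 0 at y ∈ {6}; common: ∅.
  x = 2: f ≡ 0 at y ∈ {4}; g ≡ 0 at y ∈ {1}; common: ∅.
  x = 3: f ≡ 0 at y ∈ {8}; g ≡ 0 at y ∈ {7}; common: ∅.
  x = 4: f ≡ 0 at y ∈ {1}; g ≡ 0 at y ∈ {2}; common: ∅.
  x = 5: f ≡ 0 at y ∈ {5}; g ≡ 0 at y ∈ {8}; common: ∅.
  x = 6: f ≡ 0 at y ∈ {9}; g ≡ 0 at y ∈ {3}; common: ∅.
  x = 7: f ≡ 0 at y ∈ {2}; g ≡ 0 at y ∈ {9}; common: ∅.
  x = 8: f ≡ 0 at y ∈ {6}; g ≡ 0 at y ∈ {4}; common: ∅.
  x = 9: f ≡ 0 at y ∈ {10}; g ≡ 0 at y ∈ {10}; common: {10}.
  x = 10: f ≡ 0 at y ∈ {3}; g ≡ 0 at y ∈ {5}; common: ∅.
Collecting: common zeros = {(9, 10)}, so the count is 1.
Comparison with the Bézout bound: 1 ≤ 1 = deg(f)·deg(g), as expected for curves with no common component (the bound is attained).


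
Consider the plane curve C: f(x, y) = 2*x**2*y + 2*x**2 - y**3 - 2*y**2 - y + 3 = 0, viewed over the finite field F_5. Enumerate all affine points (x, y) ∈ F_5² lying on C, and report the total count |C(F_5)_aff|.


Affine F_5-points: {(0, 2), (0, 3), (1, 0), (2, 1), (3, 1), (4, 0)}; count = 6.

For each of the 25 pairs (x, y) ∈ F_5², evaluate f(x, y) mod 5. Record the zeros.
  x = 0: [0↦3, 1↦4, 2↦0, 3↦0, 4↦3]  zeros at y ∈ {2, 3}
  x = 1: [0↦0, 1↦3, 2↦1, 3↦3, 4↦3]  zeros at y ∈ {0}
  x = 2: [0↦1, 1↦0, 2↦4, 3↦2, 4↦3]  zeros at y ∈ {1}
  x = 3: [0↦1, 1↦0, 2↦4, 3↦2, 4↦3]  zeros at y ∈ {1}
  x = 4: [0↦0, 1↦3, 2↦1, 3↦3, 4↦3]  zeros at y ∈ {0}
Collecting zeros: affine points = {(0, 2), (0, 3), (1, 0), (2, 1), (3, 1), (4, 0)}.
Total count |C(F_5)_aff| = 6.


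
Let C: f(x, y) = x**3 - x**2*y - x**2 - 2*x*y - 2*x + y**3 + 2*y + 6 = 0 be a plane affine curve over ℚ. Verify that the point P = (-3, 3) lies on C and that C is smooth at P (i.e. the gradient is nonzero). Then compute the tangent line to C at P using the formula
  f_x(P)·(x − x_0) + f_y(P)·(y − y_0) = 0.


Tangent line at P: 43*x + 26*y + 51 = 0.

Step 1: f(-3, 3) = 0, so P lies on C.
Step 2: partial derivatives
  f_x(x, y) = 3*x**2 - 2*x*y - 2*x - 2*y - 2, f_y(x, y) = -x**2 - 2*x + 3*y**2 + 2.
  f_x(P) = 43, f_y(P) = 26 (gradient nonzero, so P is smooth).
Step 3: tangent line at P: 43·(x − -3) + 26·(y − 3) = 0.
Expanding: 43*x + 26*y + 51 = 0.


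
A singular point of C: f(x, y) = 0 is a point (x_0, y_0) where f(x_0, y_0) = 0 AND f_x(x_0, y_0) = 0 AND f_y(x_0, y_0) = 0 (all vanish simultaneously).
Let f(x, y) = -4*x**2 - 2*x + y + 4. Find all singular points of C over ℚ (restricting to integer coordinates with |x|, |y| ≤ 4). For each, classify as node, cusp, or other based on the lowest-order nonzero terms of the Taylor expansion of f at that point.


No singular points in the scanned grid; C is smooth there.

Compute partial derivatives:
  f_x = -8*x - 2.
  f_y = 1.
f_y = 1 is a nonzero constant, so f_y never vanishes: no point (x, y) can satisfy f = f_x = f_y = 0. In particular no (x, y) ∈ {−4, ..., 4}² is singular; the curve is smooth.


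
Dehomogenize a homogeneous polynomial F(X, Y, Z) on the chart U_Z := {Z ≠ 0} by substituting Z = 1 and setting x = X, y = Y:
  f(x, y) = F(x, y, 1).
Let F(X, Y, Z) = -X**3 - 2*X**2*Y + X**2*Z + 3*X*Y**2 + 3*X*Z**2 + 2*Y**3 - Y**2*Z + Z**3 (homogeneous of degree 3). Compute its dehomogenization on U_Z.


f(x, y) = -x**3 - 2*x**2*y + x**2 + 3*x*y**2 + 3*x + 2*y**3 - y**2 + 1

On U_Z we set Z = 1. Each monomial c·X^i·Y^j·Z^k in F becomes c·x^i·y^j·1^k = c·x^i·y^j.
Substituting Z = 1: F(X, Y, 1) = -x**3 - 2*x**2*y + x**2 + 3*x*y**2 + 3*x + 2*y**3 - y**2 + 1.
Note: deg(f) ≤ deg(F) = 3; strict inequality happens when F is divisible by Z (lost terms).


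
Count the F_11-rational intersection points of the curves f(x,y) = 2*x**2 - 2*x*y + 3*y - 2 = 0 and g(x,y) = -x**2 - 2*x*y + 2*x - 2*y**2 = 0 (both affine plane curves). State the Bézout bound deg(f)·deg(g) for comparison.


Common zeros: ∅; count = 0; Bézout bound = 4.

deg(f) = 2, deg(g) = 2, so Bézout bound = 4.
Scan x ∈ F_11. For each x, list the y ∈ F_11 with f(x, y) ≡ 0 and those with g(x, y) ≡ 0 (mod 11); the common zeros in that column are the intersection.
  x = 0: f ≡ 0 at y ∈ {8}; g ≡ 0 at y ∈ {0}; common: ∅.
  x = 1: f ≡ 0 at y ∈ {0}; g ≡ 0 at y ∈ {2, 8}; common: ∅.
  x = 2: f ≡ 0 at y ∈ {6}; g ≡ 0 at y ∈ {0, 9}; common: ∅.
  x = 3: f ≡ 0 at y ∈ {9}; g ≡ 0 at y ∈ {1, 7}; common: ∅.
  x = 4: f ≡ 0 at y ∈ {6}; g ≡ 0 at y ∈ {9}; common: ∅.
  x = 5: f ≡ 0 at y ∈ {10}; g ≡ 0 at y ∈ ∅; common: ∅.
  x = 6: f ≡ 0 at y ∈ {9}; g ≡ 0 at y ∈ ∅; common: ∅.
  x = 7: f ≡ 0 at y ∈ ∅; g ≡ 0 at y ∈ {7, 8}; common: ∅.
  x = 8: f ≡ 0 at y ∈ {8}; g ≡ 0 at y ∈ {1, 2}; common: ∅.
  x = 9: f ≡ 0 at y ∈ {7}; g ≡ 0 at y ∈ ∅; common: ∅.
  x = 10: f ≡ 0 at y ∈ {0}; g ≡ 0 at y ∈ ∅; common: ∅.
Collecting: common zeros = ∅, so the count is 0.
Comparison with the Bézout bound: 0 ≤ 4 = deg(f)·deg(g), as expected for curves with no common component (the affine F_11-count falls short of the bound because intersections may lie at infinity, over extension fields, or carry multiplicity).


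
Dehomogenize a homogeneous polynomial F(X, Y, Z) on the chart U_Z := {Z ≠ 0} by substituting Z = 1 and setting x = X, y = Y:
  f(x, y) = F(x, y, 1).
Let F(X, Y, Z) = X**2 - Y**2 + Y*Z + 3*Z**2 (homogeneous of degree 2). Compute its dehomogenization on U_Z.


f(x, y) = x**2 - y**2 + y + 3

On U_Z we set Z = 1. Each monomial c·X^i·Y^j·Z^k in F becomes c·x^i·y^j·1^k = c·x^i·y^j.
Substituting Z = 1: F(X, Y, 1) = x**2 - y**2 + y + 3.
Note: deg(f) ≤ deg(F) = 2; strict inequality happens when F is divisible by Z (lost terms).


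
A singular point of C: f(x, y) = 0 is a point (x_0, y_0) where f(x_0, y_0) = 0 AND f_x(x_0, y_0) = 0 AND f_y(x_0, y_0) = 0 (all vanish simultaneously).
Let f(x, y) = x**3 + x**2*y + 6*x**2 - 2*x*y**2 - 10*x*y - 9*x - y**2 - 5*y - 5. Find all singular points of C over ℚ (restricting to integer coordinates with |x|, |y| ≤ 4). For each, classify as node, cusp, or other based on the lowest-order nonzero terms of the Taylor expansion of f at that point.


Singular points: {(-1, -3)}; classification: cusp.

Compute partial derivatives:
  f_x = 3*x**2 + 2*x*y + 12*x - 2*y**2 - 10*y - 9.
  f_y = x**2 - 4*x*y - 10*x - 2*y - 5.
Scan x_0 ∈ {−4, ..., 4}. For each x_0, f_y(x_0, y) is a polynomial in y; find its integer roots y ∈ {−4, ..., 4}, then test f_x and f at those candidates.
  x = -4: f_y(-4, y) = 14*y + 51; no integer root y with |y| ≤ 4.
  x = -3: f_y(-3, y) = 10*y + 34; no integer root y with |y| ≤ 4.
  x = -2: f_y(-2, y) = 6*y + 19; no integer root y with |y| ≤ 4.
  x = -1: f_y(-1, y) = 2*y + 6; vanishes at y ∈ {-3}. (-1, -3): f_x = 0, f = 0 — SINGULAR.
  x = 0: f_y(0, y) = -2*y - 5; no integer root y with |y| ≤ 4.
  x = 1: f_y(1, y) = -6*y - 14; no integer root y with |y| ≤ 4.
  x = 2: f_y(2, y) = -10*y - 21; no integer root y with |y| ≤ 4.
  x = 3: f_y(3, y) = -14*y - 26; no integer root y with |y| ≤ 4.
  x = 4: f_y(4, y) = -18*y - 29; no integer root y with |y| ≤ 4.
Only singular point on the grid: (-1, -3).
Classify: substitute x = -1 + u, y = -3 + v and expand: f = u**3 + u**2*v - 2*u*v**2 + v**2.
No constant or linear terms (consistent with a singular point). Quadratic part: v**2. Cubic part: u**3 + u**2*v - 2*u*v**2.
The quadratic part v**2 is a perfect square, so there is a single (double) tangent line v = 0, i.e. y = -3. Restricting the cubic part to that line (v = 0) leaves u**3 ≠ 0, so f is not divisible by v and the branch is v² ≈ -u**3 to lowest order — this is a cusp.
Classification: cusp.


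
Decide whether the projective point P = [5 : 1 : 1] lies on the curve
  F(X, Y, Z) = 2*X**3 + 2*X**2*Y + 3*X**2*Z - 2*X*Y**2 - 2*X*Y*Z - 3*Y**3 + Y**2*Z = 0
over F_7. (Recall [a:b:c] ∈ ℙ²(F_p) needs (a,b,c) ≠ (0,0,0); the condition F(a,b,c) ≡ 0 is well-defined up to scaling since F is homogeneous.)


F(5,1,1) ≡ 3 (mod 7); P is NOT on the curve.

Evaluate F(5, 1, 1) term-by-term (mod 7).
  2*X**3 ↦ 2·125·1·1 = 250
  2*X**2*Y ↦ 2·25·1·1 = 50
  3*X**2*Z ↦ 3·25·1·1 = 75
  -2*X*Y**2 ↦ -2·5·1·1 = -10
  -2*X*Y*Z ↦ -2·5·1·1 = -10
  -3*Y**3 ↦ -3·1·1·1 = -3
  Y**2*Z ↦ 1·1·1·1 = 1
Sum: F(5, 1, 1) = (250) + (50) + (75) + (-10) + (-10) + (-3) + (1) = 353.
Reducing mod 7: 353 ≡ 3 (mod 7).
Since F(a, b, c) ≡ 3 ≠ 0 (mod 7), P does NOT lie on the curve.


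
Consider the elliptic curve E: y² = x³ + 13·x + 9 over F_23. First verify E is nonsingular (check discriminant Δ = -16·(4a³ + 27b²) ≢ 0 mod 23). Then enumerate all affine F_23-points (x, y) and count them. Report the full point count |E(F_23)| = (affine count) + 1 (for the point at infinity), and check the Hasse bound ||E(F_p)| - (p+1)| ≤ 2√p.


Affine points = {(0, 3), (0, 20), (1, 0), (3, 11), (3, 12), (6, 2), (6, 21), (7, 11), (7, 12), (8, 2), (8, 21), (9, 2), (9, 21), (10, 9), (10, 14), (13, 11), (13, 12), (16, 9), (16, 14), (18, 7), (18, 16), (19, 10), (19, 13), (20, 9), (20, 14), (22, 8), (22, 15)}; affine count = 27; |E(F_23)| = 28.

Discriminant check: Δ ∝ 4a³ + 27b² = 4·13³ + 27·9² = 4·2197 + 27·81 ≡ 4 (mod 23). Nonzero ⇒ E is nonsingular.
For each x ∈ F_23, compute rhs = x³ + 13·x + 9 mod 23, then count y ∈ F_23 with y² ≡ rhs.
  x = 0: rhs = 9, matching y values: 3, 20 (2 points).
  x = 1: rhs = 0, matching y values: 0 (1 points).
  x = 2: rhs = 20, matching y values: none (0 points).
  x = 3: rhs = 6, matching y values: 11, 12 (2 points).
  x = 4: rhs = 10, matching y values: none (0 points).
  x = 5: rhs = 15, matching y values: none (0 points).
  x = 6: rhs = 4, matching y values: 2, 21 (2 points).
  x = 7: rhs = 6, matching y values: 11, 12 (2 points).
  x = 8: rhs = 4, matching y values: 2, 21 (2 points).
  x = 9: rhs = 4, matching y values: 2, 21 (2 points).
  x = 10: rhs = 12, matching y values: 9, 14 (2 points).
  x = 11: rhs = 11, matching y values: none (0 points).
  x = 12: rhs = 7, matching y values: none (0 points).
  x = 13: rhs = 6, matching y values: 11, 12 (2 points).
  x = 14: rhs = 14, matching y values: none (0 points).
  x = 15: rhs = 14, matching y values: none (0 points).
  x = 16: rhs = 12, matching y values: 9, 14 (2 points).
  x = 17: rhs = 14, matching y values: none (0 points).
  x = 18: rhs = 3, matching y values: 7, 16 (2 points).
  x = 19: rhs = 8, matching y values: 10, 13 (2 points).
  x = 20: rhs = 12, matching y values: 9, 14 (2 points).
  x = 21: rhs = 21, matching y values: none (0 points).
  x = 22: rhs = 18, matching y values: 8, 15 (2 points).
Total affine count: 27.
Full point count |E(F_23)| = 27 + 1 = 28.
Hasse bound: |28 − (23+1)| = |4| = 4 ≤ 2√23 ≈ 9.5917 ✓.


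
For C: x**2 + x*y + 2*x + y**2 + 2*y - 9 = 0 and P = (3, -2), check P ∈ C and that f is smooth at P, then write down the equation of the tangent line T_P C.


Tangent line at P: 6*x + y - 16 = 0.

Step 1: f(3, -2) = 0, so P lies on C.
Step 2: partial derivatives
  f_x(x, y) = 2*x + y + 2, f_y(x, y) = x + 2*y + 2.
  f_x(P) = 6, f_y(P) = 1 (gradient nonzero, so P is smooth).
Step 3: tangent line at P: 6·(x − 3) + 1·(y − -2) = 0.
Expanding: 6*x + y - 16 = 0.


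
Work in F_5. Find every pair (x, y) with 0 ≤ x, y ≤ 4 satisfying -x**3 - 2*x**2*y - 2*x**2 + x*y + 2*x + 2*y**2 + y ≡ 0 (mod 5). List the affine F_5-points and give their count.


Affine F_5-points: {(0, 0), (0, 2), (2, 1), (2, 4)}; count = 4.

For each of the 25 pairs (x, y) ∈ F_5², evaluate f(x, y) mod 5. Record the zeros.
  x = 0: [0↦0, 1↦3, 2↦0, 3↦1, 4↦1]  zeros at y ∈ {0, 2}
  x = 1: [0↦4, 1↦1, 2↦2, 3↦2, 4↦1]  zeros at y ∈ ∅
  x = 2: [0↦3, 1↦0, 2↦1, 3↦1, 4↦0]  zeros at y ∈ {1, 4}
  x = 3: [0↦1, 1↦4, 2↦1, 3↦2, 4↦2]  zeros at y ∈ ∅
  x = 4: [0↦2, 1↦2, 2↦1, 3↦4, 4↦1]  zeros at y ∈ ∅
Collecting zeros: affine points = {(0, 0), (0, 2), (2, 1), (2, 4)}.
Total count |C(F_5)_aff| = 4.


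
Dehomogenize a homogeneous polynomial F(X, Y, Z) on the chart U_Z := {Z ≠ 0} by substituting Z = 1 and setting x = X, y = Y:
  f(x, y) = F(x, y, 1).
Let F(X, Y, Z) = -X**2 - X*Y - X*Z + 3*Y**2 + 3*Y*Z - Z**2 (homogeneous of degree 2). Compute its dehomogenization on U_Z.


f(x, y) = -x**2 - x*y - x + 3*y**2 + 3*y - 1

On U_Z we set Z = 1. Each monomial c·X^i·Y^j·Z^k in F becomes c·x^i·y^j·1^k = c·x^i·y^j.
Substituting Z = 1: F(X, Y, 1) = -x**2 - x*y - x + 3*y**2 + 3*y - 1.
Note: deg(f) ≤ deg(F) = 2; strict inequality happens when F is divisible by Z (lost terms).


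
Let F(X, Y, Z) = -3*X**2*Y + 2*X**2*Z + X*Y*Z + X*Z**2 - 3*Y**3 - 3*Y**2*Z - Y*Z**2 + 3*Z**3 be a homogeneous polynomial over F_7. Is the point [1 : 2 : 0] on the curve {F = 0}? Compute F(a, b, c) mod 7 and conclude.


F(1,2,0) ≡ 5 (mod 7); P is NOT on the curve.

Evaluate F(1, 2, 0) term-by-term (mod 7).
  -3*X**2*Y ↦ -3·1·2·1 = -6
  2*X**2*Z ↦ 2·1·1·0 = 0
  X*Y*Z ↦ 1·1·2·0 = 0
  X*Z**2 ↦ 1·1·1·0 = 0
  -3*Y**3 ↦ -3·1·8·1 = -24
  -3*Y**2*Z ↦ -3·1·4·0 = 0
  -Y*Z**2 ↦ -1·1·2·0 = 0
  3*Z**3 ↦ 3·1·1·0 = 0
Sum: F(1, 2, 0) = (-6) + (0) + (0) + (0) + (-24) + (0) + (0) + (0) = -30.
Reducing mod 7: -30 ≡ 5 (mod 7).
Since F(a, b, c) ≡ 5 ≠ 0 (mod 7), P does NOT lie on the curve.


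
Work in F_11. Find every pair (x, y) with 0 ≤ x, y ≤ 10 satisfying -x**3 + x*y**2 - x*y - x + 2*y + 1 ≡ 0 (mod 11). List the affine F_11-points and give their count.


Affine F_11-points: {(0, 5), (1, 3), (1, 7), (4, 2), (4, 4), (5, 6), (5, 10), (8, 1), (8, 8), (9, 0), (9, 2)}; count = 11.

For each of the 121 pairs (x, y) ∈ F_11², evaluate f(x, y) mod 11. Record the zeros.
  x = 0: [0↦1, 1↦3, 2↦5, 3↦7, 4↦9, 5↦0, 6↦2, 7↦4, 8↦6, 9↦8, 10↦10]  zeros at y ∈ {5}
  x = 1: [0↦10, 1↦1, 2↦5, 3↦0, 4↦8, 5↦7, 6↦8, 7↦0, 8↦5, 9↦1, 10↦10]  zeros at y ∈ {3, 7}
  x = 2: [0↦2, 1↦4, 2↦10, 3↦9, 4↦1, 5↦8, 6↦8, 7↦1, 8↦9, 9↦10, 10↦4]  zeros at y ∈ ∅
  x = 3: [0↦4, 1↦6, 2↦3, 3↦6, 4↦4, 5↦8, 6↦7, 7↦1, 8↦1, 9↦7, 10↦8]  zeros at y ∈ ∅
  x = 4: [0↦10, 1↦1, 2↦0, 3↦7, 4↦0, 5↦1, 6↦10, 7↦5, 8↦8, 9↦8, 10↦5]  zeros at y ∈ {2, 4}
  x = 5: [0↦3, 1↦5, 2↦6, 3↦6, 4↦5, 5↦3, 6↦0, 7↦7, 8↦2, 9↦7, 10↦0]  zeros at y ∈ {6, 10}
  x = 6: [0↦10, 1↦1, 2↦4, 3↦8, 4↦2, 5↦8, 6↦4, 7↦1, 8↦10, 9↦9, 10↦9]  zeros at y ∈ ∅
  x = 7: [0↦3, 1↦5, 2↦10, 3↦7, 4↦7, 5↦10, 6↦5, 7↦3, 8↦4, 9↦8, 10↦4]  zeros at y ∈ ∅
  x = 8: [0↦9, 1↦0, 2↦7, 3↦8, 4↦3, 5↦3, 6↦8, 7↦7, 8↦0, 9↦9, 10↦1]  zeros at y ∈ {1, 8}
  x = 9: [0↦0, 1↦2, 2↦0, 3↦5, 4↦6, 5↦3, 6↦7, 7↦7, 8↦3, 9↦6, 10↦5]  zeros at y ∈ {0, 2}
  x = 10: [0↦3, 1↦5, 2↦5, 3↦3, 4↦10, 5↦4, 6↦7, 7↦8, 8↦7, 9↦4, 10↦10]  zeros at y ∈ ∅
Collecting zeros: affine points = {(0, 5), (1, 3), (1, 7), (4, 2), (4, 4), (5, 6), (5, 10), (8, 1), (8, 8), (9, 0), (9, 2)}.
Total count |C(F_11)_aff| = 11.


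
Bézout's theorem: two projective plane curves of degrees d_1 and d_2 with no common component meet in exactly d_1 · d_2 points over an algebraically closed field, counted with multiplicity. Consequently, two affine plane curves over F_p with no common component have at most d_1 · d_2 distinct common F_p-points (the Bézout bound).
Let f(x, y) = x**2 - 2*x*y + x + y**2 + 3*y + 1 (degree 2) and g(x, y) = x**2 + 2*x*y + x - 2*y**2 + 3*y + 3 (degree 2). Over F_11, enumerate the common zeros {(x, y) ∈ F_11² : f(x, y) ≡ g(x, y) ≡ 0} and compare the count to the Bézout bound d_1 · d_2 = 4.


Common zeros: {(3, 1), (8, 8)}; count = 2; Bézout bound = 4.

deg(f) = 2, deg(g) = 2, so Bézout bound = 4.
Scan x ∈ F_11. For each x, list the y ∈ F_11 with f(x, y) ≡ 0 and those with g(x, y) ≡ 0 (mod 11); the common zeros in that column are the intersection.
  x = 0: f ≡ 0 at y ∈ {2, 6}; g ≡ 0 at y ∈ {9}; common: ∅.
  x = 1: f ≡ 0 at y ∈ {5}; g ≡ 0 at y ∈ ∅; common: ∅.
  x = 2: f ≡ 0 at y ∈ ∅; g ≡ 0 at y ∈ {10}; common: ∅.
  x = 3: f ≡ 0 at y ∈ {1, 2}; g ≡ 0 at y ∈ {1, 9}; common: {1}.
  x = 4: f ≡ 0 at y ∈ ∅; g ≡ 0 at y ∈ ∅; common: ∅.
  x = 5: f ≡ 0 at y ∈ ∅; g ≡ 0 at y ∈ {0, 1}; common: ∅.
  x = 6: f ≡ 0 at y ∈ ∅; g ≡ 0 at y ∈ ∅; common: ∅.
  x = 7: f ≡ 0 at y ∈ {3, 8}; g ≡ 0 at y ∈ ∅; common: ∅.
  x = 8: f ≡ 0 at y ∈ {5, 8}; g ≡ 0 at y ∈ {7, 8}; common: {8}.
  x = 9: f ≡ 0 at y ∈ {1, 3}; g ≡ 0 at y ∈ ∅; common: ∅.
  x = 10: f ≡ 0 at y ∈ ∅; g ≡ 0 at y ∈ {7, 10}; common: ∅.
Collecting: common zeros = {(3, 1), (8, 8)}, so the count is 2.
Comparison with the Bézout bound: 2 ≤ 4 = deg(f)·deg(g), as expected for curves with no common component (the affine F_11-count falls short of the bound because intersections may lie at infinity, over extension fields, or carry multiplicity).


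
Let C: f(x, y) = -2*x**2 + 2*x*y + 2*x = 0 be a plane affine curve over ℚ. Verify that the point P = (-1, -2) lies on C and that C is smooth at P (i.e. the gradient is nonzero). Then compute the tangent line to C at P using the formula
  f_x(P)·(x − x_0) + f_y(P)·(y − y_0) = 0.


Tangent line at P: 2*x - 2*y - 2 = 0.

Step 1: f(-1, -2) = 0, so P lies on C.
Step 2: partial derivatives
  f_x(x, y) = -4*x + 2*y + 2, f_y(x, y) = 2*x.
  f_x(P) = 2, f_y(P) = -2 (gradient nonzero, so P is smooth).
Step 3: tangent line at P: 2·(x − -1) + -2·(y − -2) = 0.
Expanding: 2*x - 2*y - 2 = 0.


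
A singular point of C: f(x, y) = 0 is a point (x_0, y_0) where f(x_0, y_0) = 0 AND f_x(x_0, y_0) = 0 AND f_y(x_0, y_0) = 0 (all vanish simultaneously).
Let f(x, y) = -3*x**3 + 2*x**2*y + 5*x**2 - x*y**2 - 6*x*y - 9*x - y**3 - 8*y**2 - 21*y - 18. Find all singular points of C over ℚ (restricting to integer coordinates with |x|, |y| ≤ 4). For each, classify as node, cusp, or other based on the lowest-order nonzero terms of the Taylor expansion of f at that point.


Singular points: {(0, -3)}; classification: node.

Compute partial derivatives:
  f_x = -9*x**2 + 4*x*y + 10*x - y**2 - 6*y - 9.
  f_y = 2*x**2 - 2*x*y - 6*x - 3*y**2 - 16*y - 21.
Scan x_0 ∈ {−4, ..., 4}. For each x_0, f_y(x_0, y) is a polynomial in y; find its integer roots y ∈ {−4, ..., 4}, then test f_x and f at those candidates.
  x = -4: f_y(-4, y) = -3*y**2 - 8*y + 35; no integer root y with |y| ≤ 4.
  x = -3: f_y(-3, y) = -3*y**2 - 10*y + 15; no integer root y with |y| ≤ 4.
  x = -2: f_y(-2, y) = -3*y**2 - 12*y - 1; no integer root y with |y| ≤ 4.
  x = -1: f_y(-1, y) = -3*y**2 - 14*y - 13; no integer root y with |y| ≤ 4.
  x = 0: f_y(0, y) = -3*y**2 - 16*y - 21; vanishes at y ∈ {-3}. (0, -3): f_x = 0, f = 0 — SINGULAR.
  x = 1: f_y(1, y) = -3*y**2 - 18*y - 25; no integer root y with |y| ≤ 4.
  x = 2: f_y(2, y) = -3*y**2 - 20*y - 25; no integer root y with |y| ≤ 4.
  x = 3: f_y(3, y) = -3*y**2 - 22*y - 21; no integer root y with |y| ≤ 4.
  x = 4: f_y(4, y) = -3*y**2 - 24*y - 13; no integer root y with |y| ≤ 4.
Only singular point on the grid: (0, -3).
Classify: substitute x = 0 + u, y = -3 + v and expand: f = -3*u**3 + 2*u**2*v - u**2 - u*v**2 - v**3 + v**2.
No constant or linear terms (consistent with a singular point). Quadratic part: -u**2 + v**2. Cubic part: -3*u**3 + 2*u**2*v - u*v**2 - v**3.
The quadratic part v**2 - u**2 = (v − u)(v + u) splits into two distinct linear factors, so there are two distinct tangent lines y − -3 = ±(x − 0) — this is a node (ordinary double point).
Classification: node.


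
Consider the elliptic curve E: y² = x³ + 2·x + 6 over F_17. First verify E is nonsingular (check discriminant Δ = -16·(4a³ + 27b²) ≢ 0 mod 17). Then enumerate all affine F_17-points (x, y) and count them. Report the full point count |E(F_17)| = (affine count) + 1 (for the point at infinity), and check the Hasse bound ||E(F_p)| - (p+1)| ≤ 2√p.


Affine points = {(1, 3), (1, 14), (2, 1), (2, 16), (6, 8), (6, 9), (11, 4), (11, 13), (13, 6), (13, 11)}; affine count = 10; |E(F_17)| = 11.

Discriminant check: Δ ∝ 4a³ + 27b² = 4·2³ + 27·6² = 4·8 + 27·36 ≡ 1 (mod 17). Nonzero ⇒ E is nonsingular.
For each x ∈ F_17, compute rhs = x³ + 2·x + 6 mod 17, then count y ∈ F_17 with y² ≡ rhs.
  x = 0: rhs = 6, matching y values: none (0 points).
  x = 1: rhs = 9, matching y values: 3, 14 (2 points).
  x = 2: rhs = 1, matching y values: 1, 16 (2 points).
  x = 3: rhs = 5, matching y values: none (0 points).
  x = 4: rhs = 10, matching y values: none (0 points).
  x = 5: rhs = 5, matching y values: none (0 points).
  x = 6: rhs = 13, matching y values: 8, 9 (2 points).
  x = 7: rhs = 6, matching y values: none (0 points).
  x = 8: rhs = 7, matching y values: none (0 points).
  x = 9: rhs = 5, matching y values: none (0 points).
  x = 10: rhs = 6, matching y values: none (0 points).
  x = 11: rhs = 16, matching y values: 4, 13 (2 points).
  x = 12: rhs = 7, matching y values: none (0 points).
  x = 13: rhs = 2, matching y values: 6, 11 (2 points).
  x = 14: rhs = 7, matching y values: none (0 points).
  x = 15: rhs = 11, matching y values: none (0 points).
  x = 16: rhs = 3, matching y values: none (0 points).
Total affine count: 10.
Full point count |E(F_17)| = 10 + 1 = 11.
Hasse bound: |11 − (17+1)| = |-7| = 7 ≤ 2√17 ≈ 8.2462 ✓.


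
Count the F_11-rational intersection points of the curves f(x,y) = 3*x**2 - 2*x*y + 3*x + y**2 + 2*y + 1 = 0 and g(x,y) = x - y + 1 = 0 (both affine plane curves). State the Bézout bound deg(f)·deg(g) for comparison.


Common zeros: {(1, 2), (2, 3)}; count = 2; Bézout bound = 2.

deg(f) = 2, deg(g) = 1, so Bézout bound = 2.
Scan x ∈ F_11. For each x, list the y ∈ F_11 with f(x, y) ≡ 0 and those with g(x, y) ≡ 0 (mod 11); the common zeros in that column are the intersection.
  x = 0: f ≡ 0 at y ∈ {10}; g ≡ 0 at y ∈ {1}; common: ∅.
  x = 1: f ≡ 0 at y ∈ {2, 9}; g ≡ 0 at y ∈ {2}; common: {2}.
  x = 2: f ≡ 0 at y ∈ {3, 10}; g ≡ 0 at y ∈ {3}; common: {3}.
  x = 3: f ≡ 0 at y ∈ {2}; g ≡ 0 at y ∈ {4}; common: ∅.
  x = 4: f ≡ 0 at y ∈ {8, 9}; g ≡ 0 at y ∈ {5}; common: ∅.
  x = 5: f ≡ 0 at y ∈ ∅; g ≡ 0 at y ∈ {6}; common: ∅.
  x = 6: f ≡ 0 at y ∈ ∅; g ≡ 0 at y ∈ {7}; common: ∅.
  x = 7: f ≡ 0 at y ∈ ∅; g ≡ 0 at y ∈ {8}; common: ∅.
  x = 8: f ≡ 0 at y ∈ ∅; g ≡ 0 at y ∈ {9}; common: ∅.
  x = 9: f ≡ 0 at y ∈ ∅; g ≡ 0 at y ∈ {10}; common: ∅.
  x = 10: f ≡ 0 at y ∈ {3, 4}; g ≡ 0 at y ∈ {0}; common: ∅.
Collecting: common zeros = {(1, 2), (2, 3)}, so the count is 2.
Comparison with the Bézout bound: 2 ≤ 2 = deg(f)·deg(g), as expected for curves with no common component (the bound is attained).


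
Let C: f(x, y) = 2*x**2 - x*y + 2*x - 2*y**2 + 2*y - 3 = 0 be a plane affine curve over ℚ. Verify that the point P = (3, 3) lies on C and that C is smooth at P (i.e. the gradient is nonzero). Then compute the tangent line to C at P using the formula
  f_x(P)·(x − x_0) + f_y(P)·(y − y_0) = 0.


Tangent line at P: 11*x - 13*y + 6 = 0.

Step 1: f(3, 3) = 0, so P lies on C.
Step 2: partial derivatives
  f_x(x, y) = 4*x - y + 2, f_y(x, y) = -x - 4*y + 2.
  f_x(P) = 11, f_y(P) = -13 (gradient nonzero, so P is smooth).
Step 3: tangent line at P: 11·(x − 3) + -13·(y − 3) = 0.
Expanding: 11*x - 13*y + 6 = 0.


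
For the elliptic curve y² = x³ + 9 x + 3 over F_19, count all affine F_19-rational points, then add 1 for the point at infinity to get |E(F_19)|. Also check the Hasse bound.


Affine points = {(3, 0), (6, 8), (6, 11), (8, 6), (8, 13), (14, 2), (14, 17), (15, 6), (15, 13), (16, 5), (16, 14)}; affine count = 11; |E(F_19)| = 12.

Discriminant check: Δ ∝ 4a³ + 27b² = 4·9³ + 27·3² = 4·729 + 27·9 ≡ 5 (mod 19). Nonzero ⇒ E is nonsingular.
For each x ∈ F_19, compute rhs = x³ + 9·x + 3 mod 19, then count y ∈ F_19 with y² ≡ rhs.
  x = 0: rhs = 3, matching y values: none (0 points).
  x = 1: rhs = 13, matching y values: none (0 points).
  x = 2: rhs = 10, matching y values: none (0 points).
  x = 3: rhs = 0, matching y values: 0 (1 points).
  x = 4: rhs = 8, matching y values: none (0 points).
  x = 5: rhs = 2, matching y values: none (0 points).
  x = 6: rhs = 7, matching y values: 8, 11 (2 points).
  x = 7: rhs = 10, matching y values: none (0 points).
  x = 8: rhs = 17, matching y values: 6, 13 (2 points).
  x = 9: rhs = 15, matching y values: none (0 points).
  x = 10: rhs = 10, matching y values: none (0 points).
  x = 11: rhs = 8, matching y values: none (0 points).
  x = 12: rhs = 15, matching y values: none (0 points).
  x = 13: rhs = 18, matching y values: none (0 points).
  x = 14: rhs = 4, matching y values: 2, 17 (2 points).
  x = 15: rhs = 17, matching y values: 6, 13 (2 points).
  x = 16: rhs = 6, matching y values: 5, 14 (2 points).
  x = 17: rhs = 15, matching y values: none (0 points).
  x = 18: rhs = 12, matching y values: none (0 points).
Total affine count: 11.
Full point count |E(F_19)| = 11 + 1 = 12.
Hasse bound: |12 − (19+1)| = |-8| = 8 ≤ 2√19 ≈ 8.7178 ✓.


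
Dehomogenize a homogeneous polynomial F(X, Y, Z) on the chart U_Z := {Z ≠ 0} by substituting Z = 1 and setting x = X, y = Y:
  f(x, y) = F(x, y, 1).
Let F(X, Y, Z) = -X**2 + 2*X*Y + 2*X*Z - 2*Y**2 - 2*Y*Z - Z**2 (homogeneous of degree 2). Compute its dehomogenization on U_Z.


f(x, y) = -x**2 + 2*x*y + 2*x - 2*y**2 - 2*y - 1

On U_Z we set Z = 1. Each monomial c·X^i·Y^j·Z^k in F becomes c·x^i·y^j·1^k = c·x^i·y^j.
Substituting Z = 1: F(X, Y, 1) = -x**2 + 2*x*y + 2*x - 2*y**2 - 2*y - 1.
Note: deg(f) ≤ deg(F) = 2; strict inequality happens when F is divisible by Z (lost terms).


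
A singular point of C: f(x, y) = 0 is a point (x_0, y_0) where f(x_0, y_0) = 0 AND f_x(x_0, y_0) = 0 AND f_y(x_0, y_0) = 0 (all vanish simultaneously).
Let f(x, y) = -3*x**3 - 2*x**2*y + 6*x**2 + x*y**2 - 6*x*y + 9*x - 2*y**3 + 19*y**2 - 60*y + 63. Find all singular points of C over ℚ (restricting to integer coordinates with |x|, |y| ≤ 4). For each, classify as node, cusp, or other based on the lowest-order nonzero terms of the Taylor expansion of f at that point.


Singular points: {(0, 3)}; classification: cusp.

Compute partial derivatives:
  f_x = -9*x**2 - 4*x*y + 12*x + y**2 - 6*y + 9.
  f_y = -2*x**2 + 2*x*y - 6*x - 6*y**2 + 38*y - 60.
Scan x_0 ∈ {−4, ..., 4}. For each x_0, f_y(x_0, y) is a polynomial in y; find its integer roots y ∈ {−4, ..., 4}, then test f_x and f at those candidates.
  x = -4: f_y(-4, y) = -6*y**2 + 30*y - 68; no integer root y with |y| ≤ 4.
  x = -3: f_y(-3, y) = -6*y**2 + 32*y - 60; no integer root y with |y| ≤ 4.
  x = -2: f_y(-2, y) = -6*y**2 + 34*y - 56; no integer root y with |y| ≤ 4.
  x = -1: f_y(-1, y) = -6*y**2 + 36*y - 56; no integer root y with |y| ≤ 4.
  x = 0: f_y(0, y) = -6*y**2 + 38*y - 60; vanishes at y ∈ {3}. (0, 3): f_x = 0, f = 0 — SINGULAR.
  x = 1: f_y(1, y) = -6*y**2 + 40*y - 68; no integer root y with |y| ≤ 4.
  x = 2: f_y(2, y) = -6*y**2 + 42*y - 80; no integer root y with |y| ≤ 4.
  x = 3: f_y(3, y) = -6*y**2 + 44*y - 96; no integer root y with |y| ≤ 4.
  x = 4: f_y(4, y) = -6*y**2 + 46*y - 116; no integer root y with |y| ≤ 4.
Only singular point on the grid: (0, 3).
Classify: substitute x = 0 + u, y = 3 + v and expand: f = -3*u**3 - 2*u**2*v + u*v**2 - 2*v**3 + v**2.
No constant or linear terms (consistent with a singular point). Quadratic part: v**2. Cubic part: -3*u**3 - 2*u**2*v + u*v**2 - 2*v**3.
The quadratic part v**2 is a perfect square, so there is a single (double) tangent line v = 0, i.e. y = 3. Restricting the cubic part to that line (v = 0) leaves -3*u**3 ≠ 0, so f is not divisible by v and the branch is v² ≈ 3*u**3 to lowest order — this is a cusp.
Classification: cusp.


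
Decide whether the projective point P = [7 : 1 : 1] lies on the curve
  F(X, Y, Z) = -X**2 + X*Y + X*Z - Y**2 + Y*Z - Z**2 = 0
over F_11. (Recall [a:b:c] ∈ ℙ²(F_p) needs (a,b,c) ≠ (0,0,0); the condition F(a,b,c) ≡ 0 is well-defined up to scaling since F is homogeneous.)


F(7,1,1) ≡ 8 (mod 11); P is NOT on the curve.

Evaluate F(7, 1, 1) term-by-term (mod 11).
  -X**2 ↦ -1·49·1·1 = -49
  X*Y ↦ 1·7·1·1 = 7
  X*Z ↦ 1·7·1·1 = 7
  -Y**2 ↦ -1·1·1·1 = -1
  Y*Z ↦ 1·1·1·1 = 1
  -Z**2 ↦ -1·1·1·1 = -1
Sum: F(7, 1, 1) = (-49) + (7) + (7) + (-1) + (1) + (-1) = -36.
Reducing mod 11: -36 ≡ 8 (mod 11).
Since F(a, b, c) ≡ 8 ≠ 0 (mod 11), P does NOT lie on the curve.


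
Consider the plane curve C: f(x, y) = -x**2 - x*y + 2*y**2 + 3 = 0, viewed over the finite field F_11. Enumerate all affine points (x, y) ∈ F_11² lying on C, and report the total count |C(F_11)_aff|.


Affine F_11-points: {(0, 2), (0, 9), (2, 3), (2, 9), (5, 0), (5, 8), (6, 0), (6, 3), (9, 2), (9, 8)}; count = 10.

For each of the 121 pairs (x, y) ∈ F_11², evaluate f(x, y) mod 11. Record the zeros.
  x = 0: [0↦3, 1↦5, 2↦0, 3↦10, 4↦2, 5↦9, 6↦9, 7↦2, 8↦10, 9↦0, 10↦5]  zeros at y ∈ {2, 9}
  x = 1: [0↦2, 1↦3, 2↦8, 3↦6, 4↦8, 5↦3, 6↦2, 7↦5, 8↦1, 9↦1, 10↦5]  zeros at y ∈ ∅
  x = 2: [0↦10, 1↦10, 2↦3, 3↦0, 4↦1, 5↦6, 6↦4, 7↦6, 8↦1, 9↦0, 10↦3]  zeros at y ∈ {3, 9}
  x = 3: [0↦5, 1↦4, 2↦7, 3↦3, 4↦3, 5↦7, 6↦4, 7↦5, 8↦10, 9↦8, 10↦10]  zeros at y ∈ ∅
  x = 4: [0↦9, 1↦7, 2↦9, 3↦4, 4↦3, 5↦6, 6↦2, 7↦2, 8↦6, 9↦3, 10↦4]  zeros at y ∈ ∅
  x = 5: [0↦0, 1↦8, 2↦9, 3↦3, 4↦1, 5↦3, 6↦9, 7↦8, 8↦0, 9↦7, 10↦7]  zeros at y ∈ {0, 8}
  x = 6: [0↦0, 1↦7, 2↦7, 3↦0, 4↦8, 5↦9, 6↦3, 7↦1, 8↦3, 9↦9, 10↦8]  zeros at y ∈ {0, 3}
  x = 7: [0↦9, 1↦4, 2↦3, 3↦6, 4↦2, 5↦2, 6↦6, 7↦3, 8↦4, 9↦9, 10↦7]  zeros at y ∈ ∅
  x = 8: [0↦5, 1↦10, 2↦8, 3↦10, 4↦5, 5↦4, 6↦7, 7↦3, 8↦3, 9↦7, 10↦4]  zeros at y ∈ ∅
  x = 9: [0↦10, 1↦3, 2↦0, 3↦1, 4↦6, 5↦4, 6↦6, 7↦1, 8↦0, 9↦3, 10↦10]  zeros at y ∈ {2, 8}
  x = 10: [0↦2, 1↦5, 2↦1, 3↦1, 4↦5, 5↦2, 6↦3, 7↦8, 8↦6, 9↦8, 10↦3]  zeros at y ∈ ∅
Collecting zeros: affine points = {(0, 2), (0, 9), (2, 3), (2, 9), (5, 0), (5, 8), (6, 0), (6, 3), (9, 2), (9, 8)}.
Total count |C(F_11)_aff| = 10.


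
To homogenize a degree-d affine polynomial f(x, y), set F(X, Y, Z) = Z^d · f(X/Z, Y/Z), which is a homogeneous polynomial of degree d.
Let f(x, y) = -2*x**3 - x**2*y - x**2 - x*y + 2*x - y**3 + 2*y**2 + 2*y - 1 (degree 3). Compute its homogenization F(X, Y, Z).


F(X, Y, Z) = -2*X**3 - X**2*Y - X**2*Z - X*Y*Z + 2*X*Z**2 - Y**3 + 2*Y**2*Z + 2*Y*Z**2 - Z**3

deg(f) = 3.
Substitute x = X/Z, y = Y/Z into f, then multiply by Z^3.
  monomial -2·x^3·y^0 ↦ -2·X^3·Y^0·Z^0.
  monomial -1·x^2·y^1 ↦ -1·X^2·Y^1·Z^0.
  monomial -1·x^2·y^0 ↦ -1·X^2·Y^0·Z^1.
  monomial -1·x^1·y^1 ↦ -1·X^1·Y^1·Z^1.
  monomial 2·x^1·y^0 ↦ 2·X^1·Y^0·Z^2.
  monomial -1·x^0·y^3 ↦ -1·X^0·Y^3·Z^0.
  monomial 2·x^0·y^2 ↦ 2·X^0·Y^2·Z^1.
  monomial 2·x^0·y^1 ↦ 2·X^0·Y^1·Z^2.
  monomial -1·x^0·y^0 ↦ -1·X^0·Y^0·Z^3.
Collecting: F(X, Y, Z) = -2*X**3 - X**2*Y - X**2*Z - X*Y*Z + 2*X*Z**2 - Y**3 + 2*Y**2*Z + 2*Y*Z**2 - Z**3.
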